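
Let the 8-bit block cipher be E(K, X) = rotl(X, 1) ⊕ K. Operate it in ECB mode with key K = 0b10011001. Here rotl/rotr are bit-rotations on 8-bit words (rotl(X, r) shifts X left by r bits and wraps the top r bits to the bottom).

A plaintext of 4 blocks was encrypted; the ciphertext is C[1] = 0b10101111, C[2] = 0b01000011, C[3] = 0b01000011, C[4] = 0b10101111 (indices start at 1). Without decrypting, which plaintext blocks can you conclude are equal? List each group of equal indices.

ECB encrypts each block independently with the same key, so equal ciphertext blocks imply equal plaintext blocks.
C[1] = C[4] = 0b10101111, so P[1] = P[4].
C[2] = C[3] = 0b01000011, so P[2] = P[3].

P[1] = P[4]; P[2] = P[3]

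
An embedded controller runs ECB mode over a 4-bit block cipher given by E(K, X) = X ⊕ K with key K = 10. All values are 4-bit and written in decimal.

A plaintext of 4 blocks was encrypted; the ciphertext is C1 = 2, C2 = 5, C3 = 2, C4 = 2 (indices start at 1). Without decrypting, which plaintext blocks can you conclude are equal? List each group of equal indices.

P1 = P3 = P4

ECB encrypts each block independently with the same key, so equal ciphertext blocks imply equal plaintext blocks.
C1 = C3 = C4 = 2, so P1 = P3 = P4.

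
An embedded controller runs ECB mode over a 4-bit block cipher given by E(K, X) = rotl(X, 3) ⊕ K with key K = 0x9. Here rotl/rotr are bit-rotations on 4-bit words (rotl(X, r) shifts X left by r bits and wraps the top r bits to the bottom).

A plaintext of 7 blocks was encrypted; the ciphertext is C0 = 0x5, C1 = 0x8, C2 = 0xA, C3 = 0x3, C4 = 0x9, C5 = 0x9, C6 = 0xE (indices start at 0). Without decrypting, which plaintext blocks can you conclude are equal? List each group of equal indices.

P4 = P5

ECB encrypts each block independently with the same key, so equal ciphertext blocks imply equal plaintext blocks.
C4 = C5 = 0x9, so P4 = P5.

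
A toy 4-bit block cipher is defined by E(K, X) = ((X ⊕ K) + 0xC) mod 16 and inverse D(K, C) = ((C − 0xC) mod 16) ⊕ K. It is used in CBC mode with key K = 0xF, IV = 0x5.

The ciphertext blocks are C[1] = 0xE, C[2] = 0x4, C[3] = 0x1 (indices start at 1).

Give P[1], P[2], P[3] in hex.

CBC decryption: P_i = D(K, C_i) ⊕ C_{i−1}, with C_{0} = IV.
P[1]: D(K, 0xE) = 0xD; 0xD ⊕ 0x5 = 0x8.
P[2]: D(K, 0x4) = 0x7; 0x7 ⊕ 0xE = 0x9.
P[3]: D(K, 0x1) = 0xA; 0xA ⊕ 0x4 = 0xE.

P[1] = 0x8, P[2] = 0x9, P[3] = 0xE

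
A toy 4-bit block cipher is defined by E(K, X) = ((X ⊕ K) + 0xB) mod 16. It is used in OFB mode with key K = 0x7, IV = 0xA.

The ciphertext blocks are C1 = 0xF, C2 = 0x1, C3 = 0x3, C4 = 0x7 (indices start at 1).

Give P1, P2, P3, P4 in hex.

OFB decryption: S_i = E(K, S_{i−1}) with S_{0} = IV; P_i = C_i ⊕ S_i.
P1: S = E(K, 0xA) = 0x8; 0xF ⊕ 0x8 = 0x7.
P2: S = E(K, 0x8) = 0xA; 0x1 ⊕ 0xA = 0xB.
P3: S = E(K, 0xA) = 0x8; 0x3 ⊕ 0x8 = 0xB.
P4: S = E(K, 0x8) = 0xA; 0x7 ⊕ 0xA = 0xD.

P1 = 0x7, P2 = 0xB, P3 = 0xB, P4 = 0xD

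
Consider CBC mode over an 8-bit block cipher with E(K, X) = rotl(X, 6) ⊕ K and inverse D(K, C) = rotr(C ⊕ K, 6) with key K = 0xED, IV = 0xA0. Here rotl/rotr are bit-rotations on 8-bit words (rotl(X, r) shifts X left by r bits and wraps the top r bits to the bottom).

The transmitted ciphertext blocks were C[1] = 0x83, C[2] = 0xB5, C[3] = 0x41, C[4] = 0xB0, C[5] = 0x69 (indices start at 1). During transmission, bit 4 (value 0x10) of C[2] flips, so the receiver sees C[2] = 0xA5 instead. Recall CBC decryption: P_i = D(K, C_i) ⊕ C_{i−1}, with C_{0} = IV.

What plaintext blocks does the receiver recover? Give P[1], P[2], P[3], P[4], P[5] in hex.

P[1] = 0x19, P[2] = 0xA2, P[3] = 0x17, P[4] = 0x34, P[5] = 0xA2

Only C[2] changed, to 0xA5. In CBC, a change in C_i garbles P_i and flips the same bit in P_{i+1}. Decrypting the received ciphertext:
P[1]: D(K, 0x83) = 0xB9; 0xB9 ⊕ 0xA0 = 0x19.
P[2]: D(K, 0xA5) = 0x21; 0x21 ⊕ 0x83 = 0xA2.
P[3]: D(K, 0x41) = 0xB2; 0xB2 ⊕ 0xA5 = 0x17.
P[4]: D(K, 0xB0) = 0x75; 0x75 ⊕ 0x41 = 0x34.
P[5]: D(K, 0x69) = 0x12; 0x12 ⊕ 0xB0 = 0xA2.
Blocks that differ from the original plaintext: P[2], P[3].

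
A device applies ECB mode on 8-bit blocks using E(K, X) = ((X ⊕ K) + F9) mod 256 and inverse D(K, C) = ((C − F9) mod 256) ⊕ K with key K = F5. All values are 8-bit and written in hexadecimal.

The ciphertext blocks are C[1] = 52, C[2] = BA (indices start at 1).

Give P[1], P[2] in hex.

ECB decryption: P_i = D(K, C_i).
P[1]: D(K, 52) = AC.
P[2]: D(K, BA) = 34.

P[1] = AC, P[2] = 34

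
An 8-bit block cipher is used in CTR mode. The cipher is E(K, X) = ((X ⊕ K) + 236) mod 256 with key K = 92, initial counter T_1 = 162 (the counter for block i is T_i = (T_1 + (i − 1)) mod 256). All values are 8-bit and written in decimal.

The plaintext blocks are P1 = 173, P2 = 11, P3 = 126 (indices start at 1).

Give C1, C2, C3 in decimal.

CTR encryption: S_i = E(K, T_i) where T_i is the counter for block i; C_i = P_i ⊕ S_i.
C1: T = 162, S = E(K, T) = 234; 173 ⊕ 234 = 71.
C2: T = 163, S = E(K, T) = 235; 11 ⊕ 235 = 224.
C3: T = 164, S = E(K, T) = 228; 126 ⊕ 228 = 154.

C1 = 71, C2 = 224, C3 = 154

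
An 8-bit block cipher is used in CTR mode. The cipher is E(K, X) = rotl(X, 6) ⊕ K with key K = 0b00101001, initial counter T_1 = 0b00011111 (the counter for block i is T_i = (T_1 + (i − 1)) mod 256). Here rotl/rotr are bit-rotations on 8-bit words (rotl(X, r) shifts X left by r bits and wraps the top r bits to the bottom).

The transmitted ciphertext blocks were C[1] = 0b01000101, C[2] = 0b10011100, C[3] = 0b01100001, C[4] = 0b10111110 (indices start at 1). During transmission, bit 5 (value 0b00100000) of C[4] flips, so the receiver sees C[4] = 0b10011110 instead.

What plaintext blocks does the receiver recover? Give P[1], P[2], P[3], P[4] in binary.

P[1] = 0b10101011, P[2] = 0b10111101, P[3] = 0b00000000, P[4] = 0b00111111

CTR decryption: S_i = E(K, T_i) where T_i is the counter for block i; P_i = C_i ⊕ S_i.
Only C[4] changed, to 0b10011110. In CTR, a change in C_i flips the same bit in P_i only; the keystream is unaffected. Decrypting the received ciphertext:
P[1]: T = 0b00011111, S = E(K, T) = 0b11101110; 0b01000101 ⊕ 0b11101110 = 0b10101011.
P[2]: T = 0b00100000, S = E(K, T) = 0b00100001; 0b10011100 ⊕ 0b00100001 = 0b10111101.
P[3]: T = 0b00100001, S = E(K, T) = 0b01100001; 0b01100001 ⊕ 0b01100001 = 0b00000000.
P[4]: T = 0b00100010, S = E(K, T) = 0b10100001; 0b10011110 ⊕ 0b10100001 = 0b00111111.
Blocks that differ from the original plaintext: P[4].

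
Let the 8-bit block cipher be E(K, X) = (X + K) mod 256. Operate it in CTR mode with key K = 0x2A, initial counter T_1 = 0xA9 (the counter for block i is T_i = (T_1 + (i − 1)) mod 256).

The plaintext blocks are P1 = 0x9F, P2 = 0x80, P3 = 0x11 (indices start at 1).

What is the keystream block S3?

0xD5

CTR encryption: S_i = E(K, T_i) where T_i is the counter for block i; C_i = P_i ⊕ S_i.
C1: T = 0xA9, S = E(K, T) = 0xD3; 0x9F ⊕ 0xD3 = 0x4C.
C2: T = 0xAA, S = E(K, T) = 0xD4; 0x80 ⊕ 0xD4 = 0x54.
C3: T = 0xAB, S = E(K, T) = 0xD5; 0x11 ⊕ 0xD5 = 0xC4.
So S3 = 0xD5.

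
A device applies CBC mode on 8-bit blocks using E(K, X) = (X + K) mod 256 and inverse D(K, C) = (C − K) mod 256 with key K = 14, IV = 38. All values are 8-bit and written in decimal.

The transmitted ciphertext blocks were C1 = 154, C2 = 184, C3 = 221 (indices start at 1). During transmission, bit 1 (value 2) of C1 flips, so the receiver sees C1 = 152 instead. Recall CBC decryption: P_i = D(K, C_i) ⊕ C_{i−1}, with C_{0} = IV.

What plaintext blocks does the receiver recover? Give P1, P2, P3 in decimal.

Only C1 changed, to 152. In CBC, a change in C_i garbles P_i and flips the same bit in P_{i+1}. Decrypting the received ciphertext:
P1: D(K, 152) = 138; 138 ⊕ 38 = 172.
P2: D(K, 184) = 170; 170 ⊕ 152 = 50.
P3: D(K, 221) = 207; 207 ⊕ 184 = 119.
Blocks that differ from the original plaintext: P1, P2.

P1 = 172, P2 = 50, P3 = 119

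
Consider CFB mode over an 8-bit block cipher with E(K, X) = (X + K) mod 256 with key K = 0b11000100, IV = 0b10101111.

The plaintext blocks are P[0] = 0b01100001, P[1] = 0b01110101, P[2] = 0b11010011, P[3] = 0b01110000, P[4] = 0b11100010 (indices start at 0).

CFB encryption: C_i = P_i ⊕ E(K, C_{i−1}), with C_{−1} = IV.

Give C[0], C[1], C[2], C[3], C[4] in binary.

C[0] = 0b00010010, C[1] = 0b10100011, C[2] = 0b10110100, C[3] = 0b00001000, C[4] = 0b00101110

C[0]: E(K, 0b10101111) = 0b01110011; 0b01100001 ⊕ 0b01110011 = 0b00010010.
C[1]: E(K, 0b00010010) = 0b11010110; 0b01110101 ⊕ 0b11010110 = 0b10100011.
C[2]: E(K, 0b10100011) = 0b01100111; 0b11010011 ⊕ 0b01100111 = 0b10110100.
C[3]: E(K, 0b10110100) = 0b01111000; 0b01110000 ⊕ 0b01111000 = 0b00001000.
C[4]: E(K, 0b00001000) = 0b11001100; 0b11100010 ⊕ 0b11001100 = 0b00101110.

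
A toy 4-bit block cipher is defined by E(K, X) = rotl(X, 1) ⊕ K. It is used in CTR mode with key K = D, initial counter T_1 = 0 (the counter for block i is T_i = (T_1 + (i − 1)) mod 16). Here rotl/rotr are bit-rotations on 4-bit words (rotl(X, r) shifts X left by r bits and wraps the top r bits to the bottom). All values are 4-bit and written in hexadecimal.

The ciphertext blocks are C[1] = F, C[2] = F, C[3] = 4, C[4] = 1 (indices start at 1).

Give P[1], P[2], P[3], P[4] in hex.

P[1] = 2, P[2] = 0, P[3] = D, P[4] = A

CTR decryption: S_i = E(K, T_i) where T_i is the counter for block i; P_i = C_i ⊕ S_i.
P[1]: T = 0, S = E(K, T) = D; F ⊕ D = 2.
P[2]: T = 1, S = E(K, T) = F; F ⊕ F = 0.
P[3]: T = 2, S = E(K, T) = 9; 4 ⊕ 9 = D.
P[4]: T = 3, S = E(K, T) = B; 1 ⊕ B = A.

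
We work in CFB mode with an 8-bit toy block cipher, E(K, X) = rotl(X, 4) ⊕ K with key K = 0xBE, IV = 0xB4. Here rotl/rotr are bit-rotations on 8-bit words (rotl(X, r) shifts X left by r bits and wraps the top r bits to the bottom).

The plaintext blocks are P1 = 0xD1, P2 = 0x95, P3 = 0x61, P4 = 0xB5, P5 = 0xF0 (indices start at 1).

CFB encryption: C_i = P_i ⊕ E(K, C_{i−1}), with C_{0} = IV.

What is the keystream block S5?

C1: E(K, 0xB4) = 0xF5; 0xD1 ⊕ 0xF5 = 0x24.
C2: E(K, 0x24) = 0xFC; 0x95 ⊕ 0xFC = 0x69.
C3: E(K, 0x69) = 0x28; 0x61 ⊕ 0x28 = 0x49.
C4: E(K, 0x49) = 0x2A; 0xB5 ⊕ 0x2A = 0x9F.
C5: E(K, 0x9F) = 0x47; 0xF0 ⊕ 0x47 = 0xB7.
So S5 = 0x47.

0x47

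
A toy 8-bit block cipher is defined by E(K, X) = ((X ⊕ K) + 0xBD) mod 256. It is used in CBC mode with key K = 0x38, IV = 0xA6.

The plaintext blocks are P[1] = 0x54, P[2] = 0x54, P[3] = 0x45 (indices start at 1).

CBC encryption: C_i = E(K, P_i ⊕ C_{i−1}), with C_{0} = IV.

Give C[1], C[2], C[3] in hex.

C[1] = 0x87, C[2] = 0xA8, C[3] = 0x92

C[1]: P[1] ⊕ 0xA6 = 0xF2; E(K, 0xF2) = 0x87.
C[2]: P[2] ⊕ 0x87 = 0xD3; E(K, 0xD3) = 0xA8.
C[3]: P[3] ⊕ 0xA8 = 0xED; E(K, 0xED) = 0x92.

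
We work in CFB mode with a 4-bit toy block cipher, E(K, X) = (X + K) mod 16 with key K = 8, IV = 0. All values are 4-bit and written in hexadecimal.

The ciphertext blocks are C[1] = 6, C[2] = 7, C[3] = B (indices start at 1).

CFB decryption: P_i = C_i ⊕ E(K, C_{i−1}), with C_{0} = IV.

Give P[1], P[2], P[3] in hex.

P[1] = E, P[2] = 9, P[3] = 4

P[1]: E(K, 0) = 8; 6 ⊕ 8 = E.
P[2]: E(K, 6) = E; 7 ⊕ E = 9.
P[3]: E(K, 7) = F; B ⊕ F = 4.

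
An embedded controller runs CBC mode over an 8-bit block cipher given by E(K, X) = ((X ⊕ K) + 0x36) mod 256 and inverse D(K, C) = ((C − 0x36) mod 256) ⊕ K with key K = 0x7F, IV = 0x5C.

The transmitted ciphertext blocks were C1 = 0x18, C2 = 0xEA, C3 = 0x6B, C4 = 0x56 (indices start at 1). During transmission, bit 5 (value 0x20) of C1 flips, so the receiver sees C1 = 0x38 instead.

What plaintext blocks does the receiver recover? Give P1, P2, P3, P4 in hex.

P1 = 0x21, P2 = 0xF3, P3 = 0xA0, P4 = 0x34

CBC decryption: P_i = D(K, C_i) ⊕ C_{i−1}, with C_{0} = IV.
Only C1 changed, to 0x38. In CBC, a change in C_i garbles P_i and flips the same bit in P_{i+1}. Decrypting the received ciphertext:
P1: D(K, 0x38) = 0x7D; 0x7D ⊕ 0x5C = 0x21.
P2: D(K, 0xEA) = 0xCB; 0xCB ⊕ 0x38 = 0xF3.
P3: D(K, 0x6B) = 0x4A; 0x4A ⊕ 0xEA = 0xA0.
P4: D(K, 0x56) = 0x5F; 0x5F ⊕ 0x6B = 0x34.
Blocks that differ from the original plaintext: P1, P2.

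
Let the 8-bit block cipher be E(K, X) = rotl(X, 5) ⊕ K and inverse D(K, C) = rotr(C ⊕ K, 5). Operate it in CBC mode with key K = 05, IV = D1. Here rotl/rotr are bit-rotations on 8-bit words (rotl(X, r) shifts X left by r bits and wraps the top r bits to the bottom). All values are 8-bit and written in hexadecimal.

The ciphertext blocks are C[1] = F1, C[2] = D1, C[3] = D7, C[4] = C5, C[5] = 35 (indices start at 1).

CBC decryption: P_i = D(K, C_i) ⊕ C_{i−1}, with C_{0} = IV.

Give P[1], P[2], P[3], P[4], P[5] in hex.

P[1] = 76, P[2] = 57, P[3] = 47, P[4] = D1, P[5] = 44

P[1]: D(K, F1) = A7; A7 ⊕ D1 = 76.
P[2]: D(K, D1) = A6; A6 ⊕ F1 = 57.
P[3]: D(K, D7) = 96; 96 ⊕ D1 = 47.
P[4]: D(K, C5) = 06; 06 ⊕ D7 = D1.
P[5]: D(K, 35) = 81; 81 ⊕ C5 = 44.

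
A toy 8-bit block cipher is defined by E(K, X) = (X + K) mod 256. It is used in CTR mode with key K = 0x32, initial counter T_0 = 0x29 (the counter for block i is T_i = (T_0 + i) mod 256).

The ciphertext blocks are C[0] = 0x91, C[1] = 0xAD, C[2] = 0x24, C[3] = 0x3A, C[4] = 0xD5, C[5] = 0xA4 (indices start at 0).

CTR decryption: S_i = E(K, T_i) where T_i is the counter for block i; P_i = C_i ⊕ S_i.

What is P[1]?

P[1]: T = 0x2A, S = E(K, T) = 0x5C; 0xAD ⊕ 0x5C = 0xF1.

P[1] = 0xF1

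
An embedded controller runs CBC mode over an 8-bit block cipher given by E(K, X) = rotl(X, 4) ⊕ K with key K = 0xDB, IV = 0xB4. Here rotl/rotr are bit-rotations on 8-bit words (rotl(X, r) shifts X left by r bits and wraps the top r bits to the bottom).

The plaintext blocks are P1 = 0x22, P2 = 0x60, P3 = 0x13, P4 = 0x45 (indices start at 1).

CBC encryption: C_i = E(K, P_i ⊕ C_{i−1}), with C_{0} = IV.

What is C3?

C3 = 0x85

C1: P1 ⊕ 0xB4 = 0x96; E(K, 0x96) = 0xB2.
C2: P2 ⊕ 0xB2 = 0xD2; E(K, 0xD2) = 0xF6.
C3: P3 ⊕ 0xF6 = 0xE5; E(K, 0xE5) = 0x85.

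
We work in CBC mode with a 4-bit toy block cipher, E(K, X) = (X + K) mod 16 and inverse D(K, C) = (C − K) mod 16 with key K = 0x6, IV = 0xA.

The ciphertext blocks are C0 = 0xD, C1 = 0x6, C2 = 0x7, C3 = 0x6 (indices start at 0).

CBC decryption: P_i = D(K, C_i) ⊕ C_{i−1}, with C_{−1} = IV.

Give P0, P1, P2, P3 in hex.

P0: D(K, 0xD) = 0x7; 0x7 ⊕ 0xA = 0xD.
P1: D(K, 0x6) = 0x0; 0x0 ⊕ 0xD = 0xD.
P2: D(K, 0x7) = 0x1; 0x1 ⊕ 0x6 = 0x7.
P3: D(K, 0x6) = 0x0; 0x0 ⊕ 0x7 = 0x7.

P0 = 0xD, P1 = 0xD, P2 = 0x7, P3 = 0x7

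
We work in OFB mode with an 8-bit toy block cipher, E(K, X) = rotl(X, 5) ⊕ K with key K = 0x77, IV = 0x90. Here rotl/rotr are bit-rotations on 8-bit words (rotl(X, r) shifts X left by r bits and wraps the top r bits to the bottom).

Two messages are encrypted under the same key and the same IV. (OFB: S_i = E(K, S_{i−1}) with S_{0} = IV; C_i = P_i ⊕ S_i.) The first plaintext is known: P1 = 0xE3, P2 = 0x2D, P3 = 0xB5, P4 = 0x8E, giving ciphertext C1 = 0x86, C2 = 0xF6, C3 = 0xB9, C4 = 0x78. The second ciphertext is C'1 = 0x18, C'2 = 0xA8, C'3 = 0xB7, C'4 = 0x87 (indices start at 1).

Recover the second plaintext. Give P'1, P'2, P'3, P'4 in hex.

P'1 = 0x7D, P'2 = 0x73, P'3 = 0xBB, P'4 = 0x71

In OFB with a reused IV, both messages share the same keystream S_i, so C_i ⊕ C'_i = P_i ⊕ P'_i and thus P'_i = P_i ⊕ C_i ⊕ C'_i.
P'1: 0xE3 ⊕ 0x86 ⊕ 0x18 = 0x7D.
P'2: 0x2D ⊕ 0xF6 ⊕ 0xA8 = 0x73.
P'3: 0xB5 ⊕ 0xB9 ⊕ 0xB7 = 0xBB.
P'4: 0x8E ⊕ 0x78 ⊕ 0x87 = 0x71.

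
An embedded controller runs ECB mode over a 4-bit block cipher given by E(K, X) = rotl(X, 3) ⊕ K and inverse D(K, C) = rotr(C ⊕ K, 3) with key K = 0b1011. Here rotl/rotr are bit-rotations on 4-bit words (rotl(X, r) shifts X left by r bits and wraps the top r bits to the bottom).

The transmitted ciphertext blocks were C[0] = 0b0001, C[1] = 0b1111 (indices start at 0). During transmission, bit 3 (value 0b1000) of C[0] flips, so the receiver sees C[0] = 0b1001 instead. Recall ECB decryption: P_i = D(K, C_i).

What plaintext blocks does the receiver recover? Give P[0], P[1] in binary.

Only C[0] changed, to 0b1001. In ECB, a change in C_i affects only P_i. Decrypting the received ciphertext:
P[0]: D(K, 0b1001) = 0b0100.
P[1]: D(K, 0b1111) = 0b1000.
Blocks that differ from the original plaintext: P[0].

P[0] = 0b0100, P[1] = 0b1000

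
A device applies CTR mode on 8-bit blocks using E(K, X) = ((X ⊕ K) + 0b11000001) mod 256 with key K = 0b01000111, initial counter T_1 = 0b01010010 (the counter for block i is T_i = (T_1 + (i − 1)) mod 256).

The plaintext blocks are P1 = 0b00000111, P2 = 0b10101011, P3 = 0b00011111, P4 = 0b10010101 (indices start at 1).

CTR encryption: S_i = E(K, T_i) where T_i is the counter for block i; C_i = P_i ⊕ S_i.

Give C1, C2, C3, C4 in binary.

C1 = 0b11010001, C2 = 0b01111110, C3 = 0b11001011, C4 = 0b01000110

C1: T = 0b01010010, S = E(K, T) = 0b11010110; 0b00000111 ⊕ 0b11010110 = 0b11010001.
C2: T = 0b01010011, S = E(K, T) = 0b11010101; 0b10101011 ⊕ 0b11010101 = 0b01111110.
C3: T = 0b01010100, S = E(K, T) = 0b11010100; 0b00011111 ⊕ 0b11010100 = 0b11001011.
C4: T = 0b01010101, S = E(K, T) = 0b11010011; 0b10010101 ⊕ 0b11010011 = 0b01000110.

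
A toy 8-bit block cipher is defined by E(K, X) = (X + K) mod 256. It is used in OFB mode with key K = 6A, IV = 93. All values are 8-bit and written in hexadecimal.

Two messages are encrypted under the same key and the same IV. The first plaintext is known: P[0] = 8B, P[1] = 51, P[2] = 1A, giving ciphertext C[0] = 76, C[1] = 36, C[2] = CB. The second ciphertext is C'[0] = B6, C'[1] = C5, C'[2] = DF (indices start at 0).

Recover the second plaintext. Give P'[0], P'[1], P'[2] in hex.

In OFB with a reused IV, both messages share the same keystream S_i, so C_i ⊕ C'_i = P_i ⊕ P'_i and thus P'_i = P_i ⊕ C_i ⊕ C'_i.
P'[0]: 8B ⊕ 76 ⊕ B6 = 4B.
P'[1]: 51 ⊕ 36 ⊕ C5 = A2.
P'[2]: 1A ⊕ CB ⊕ DF = 0E.

P'[0] = 4B, P'[1] = A2, P'[2] = 0E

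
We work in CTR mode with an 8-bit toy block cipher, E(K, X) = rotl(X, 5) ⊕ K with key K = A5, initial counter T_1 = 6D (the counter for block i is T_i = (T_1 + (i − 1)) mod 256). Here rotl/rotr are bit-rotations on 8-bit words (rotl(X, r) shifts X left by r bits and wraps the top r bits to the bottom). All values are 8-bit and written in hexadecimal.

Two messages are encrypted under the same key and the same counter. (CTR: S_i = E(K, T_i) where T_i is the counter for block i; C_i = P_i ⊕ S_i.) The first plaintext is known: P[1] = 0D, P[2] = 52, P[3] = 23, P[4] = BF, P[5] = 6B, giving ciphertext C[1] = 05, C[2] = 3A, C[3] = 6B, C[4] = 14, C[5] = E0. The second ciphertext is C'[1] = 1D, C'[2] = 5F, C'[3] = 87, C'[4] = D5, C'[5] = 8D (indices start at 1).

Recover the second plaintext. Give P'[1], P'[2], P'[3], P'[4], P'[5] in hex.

P'[1] = 15, P'[2] = 37, P'[3] = CF, P'[4] = 7E, P'[5] = 06

In CTR with a reused counter, both messages share the same keystream S_i, so C_i ⊕ C'_i = P_i ⊕ P'_i and thus P'_i = P_i ⊕ C_i ⊕ C'_i.
P'[1]: 0D ⊕ 05 ⊕ 1D = 15.
P'[2]: 52 ⊕ 3A ⊕ 5F = 37.
P'[3]: 23 ⊕ 6B ⊕ 87 = CF.
P'[4]: BF ⊕ 14 ⊕ D5 = 7E.
P'[5]: 6B ⊕ E0 ⊕ 8D = 06.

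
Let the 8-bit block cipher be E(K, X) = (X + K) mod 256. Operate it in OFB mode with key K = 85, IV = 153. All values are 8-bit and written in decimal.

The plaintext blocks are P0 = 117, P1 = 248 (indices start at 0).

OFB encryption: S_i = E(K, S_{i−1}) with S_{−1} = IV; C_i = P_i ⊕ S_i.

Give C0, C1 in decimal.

C0 = 155, C1 = 187

C0: S = E(K, 153) = 238; 117 ⊕ 238 = 155.
C1: S = E(K, 238) = 67; 248 ⊕ 67 = 187.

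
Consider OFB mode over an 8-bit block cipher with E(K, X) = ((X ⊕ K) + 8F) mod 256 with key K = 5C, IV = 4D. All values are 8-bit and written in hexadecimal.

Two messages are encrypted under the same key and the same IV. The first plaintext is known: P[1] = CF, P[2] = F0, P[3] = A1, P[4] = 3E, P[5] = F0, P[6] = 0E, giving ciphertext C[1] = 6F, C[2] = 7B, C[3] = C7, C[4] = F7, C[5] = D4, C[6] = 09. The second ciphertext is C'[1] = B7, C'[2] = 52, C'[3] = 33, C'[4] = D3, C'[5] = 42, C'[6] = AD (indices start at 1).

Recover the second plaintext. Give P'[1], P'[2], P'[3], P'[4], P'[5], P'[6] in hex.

In OFB with a reused IV, both messages share the same keystream S_i, so C_i ⊕ C'_i = P_i ⊕ P'_i and thus P'_i = P_i ⊕ C_i ⊕ C'_i.
P'[1]: CF ⊕ 6F ⊕ B7 = 17.
P'[2]: F0 ⊕ 7B ⊕ 52 = D9.
P'[3]: A1 ⊕ C7 ⊕ 33 = 55.
P'[4]: 3E ⊕ F7 ⊕ D3 = 1A.
P'[5]: F0 ⊕ D4 ⊕ 42 = 66.
P'[6]: 0E ⊕ 09 ⊕ AD = AA.

P'[1] = 17, P'[2] = D9, P'[3] = 55, P'[4] = 1A, P'[5] = 66, P'[6] = AA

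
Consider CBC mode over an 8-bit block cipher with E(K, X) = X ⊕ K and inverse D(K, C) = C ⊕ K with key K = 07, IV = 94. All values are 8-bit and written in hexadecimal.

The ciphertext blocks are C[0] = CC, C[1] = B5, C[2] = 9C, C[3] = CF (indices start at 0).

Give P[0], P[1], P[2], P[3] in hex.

CBC decryption: P_i = D(K, C_i) ⊕ C_{i−1}, with C_{−1} = IV.
P[0]: D(K, CC) = CB; CB ⊕ 94 = 5F.
P[1]: D(K, B5) = B2; B2 ⊕ CC = 7E.
P[2]: D(K, 9C) = 9B; 9B ⊕ B5 = 2E.
P[3]: D(K, CF) = C8; C8 ⊕ 9C = 54.

P[0] = 5F, P[1] = 7E, P[2] = 2E, P[3] = 54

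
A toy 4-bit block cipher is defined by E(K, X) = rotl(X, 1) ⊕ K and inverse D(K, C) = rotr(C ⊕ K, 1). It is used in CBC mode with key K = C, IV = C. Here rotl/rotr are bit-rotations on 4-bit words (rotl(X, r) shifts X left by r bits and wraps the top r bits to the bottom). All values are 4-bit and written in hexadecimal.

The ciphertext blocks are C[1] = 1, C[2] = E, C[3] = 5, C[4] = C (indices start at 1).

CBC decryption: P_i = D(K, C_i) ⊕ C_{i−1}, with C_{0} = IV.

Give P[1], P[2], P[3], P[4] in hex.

P[1] = 2, P[2] = 0, P[3] = 2, P[4] = 5

P[1]: D(K, 1) = E; E ⊕ C = 2.
P[2]: D(K, E) = 1; 1 ⊕ 1 = 0.
P[3]: D(K, 5) = C; C ⊕ E = 2.
P[4]: D(K, C) = 0; 0 ⊕ 5 = 5.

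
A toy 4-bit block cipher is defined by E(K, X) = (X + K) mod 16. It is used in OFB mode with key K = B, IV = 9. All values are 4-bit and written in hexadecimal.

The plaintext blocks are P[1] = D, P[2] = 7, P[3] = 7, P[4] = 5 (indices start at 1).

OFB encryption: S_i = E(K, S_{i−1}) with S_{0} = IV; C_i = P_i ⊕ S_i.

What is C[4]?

C[1]: S = E(K, 9) = 4; D ⊕ 4 = 9.
C[2]: S = E(K, 4) = F; 7 ⊕ F = 8.
C[3]: S = E(K, F) = A; 7 ⊕ A = D.
C[4]: S = E(K, A) = 5; 5 ⊕ 5 = 0.

C[4] = 0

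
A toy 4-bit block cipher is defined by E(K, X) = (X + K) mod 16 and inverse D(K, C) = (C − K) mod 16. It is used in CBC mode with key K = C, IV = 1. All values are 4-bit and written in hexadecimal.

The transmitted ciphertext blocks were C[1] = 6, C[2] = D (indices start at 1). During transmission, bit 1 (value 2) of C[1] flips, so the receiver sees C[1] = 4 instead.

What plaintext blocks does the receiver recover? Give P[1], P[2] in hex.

CBC decryption: P_i = D(K, C_i) ⊕ C_{i−1}, with C_{0} = IV.
Only C[1] changed, to 4. In CBC, a change in C_i garbles P_i and flips the same bit in P_{i+1}. Decrypting the received ciphertext:
P[1]: D(K, 4) = 8; 8 ⊕ 1 = 9.
P[2]: D(K, D) = 1; 1 ⊕ 4 = 5.
Blocks that differ from the original plaintext: P[1], P[2].

P[1] = 9, P[2] = 5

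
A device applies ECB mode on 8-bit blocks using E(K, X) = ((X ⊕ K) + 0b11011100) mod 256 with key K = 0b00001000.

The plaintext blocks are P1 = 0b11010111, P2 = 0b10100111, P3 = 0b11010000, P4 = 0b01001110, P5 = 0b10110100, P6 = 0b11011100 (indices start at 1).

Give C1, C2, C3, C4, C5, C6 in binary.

C1 = 0b10111011, C2 = 0b10001011, C3 = 0b10110100, C4 = 0b00100010, C5 = 0b10011000, C6 = 0b10110000

ECB encryption: C_i = E(K, P_i).
C1: E(K, 0b11010111) = 0b10111011.
C2: E(K, 0b10100111) = 0b10001011.
C3: E(K, 0b11010000) = 0b10110100.
C4: E(K, 0b01001110) = 0b00100010.
C5: E(K, 0b10110100) = 0b10011000.
C6: E(K, 0b11011100) = 0b10110000.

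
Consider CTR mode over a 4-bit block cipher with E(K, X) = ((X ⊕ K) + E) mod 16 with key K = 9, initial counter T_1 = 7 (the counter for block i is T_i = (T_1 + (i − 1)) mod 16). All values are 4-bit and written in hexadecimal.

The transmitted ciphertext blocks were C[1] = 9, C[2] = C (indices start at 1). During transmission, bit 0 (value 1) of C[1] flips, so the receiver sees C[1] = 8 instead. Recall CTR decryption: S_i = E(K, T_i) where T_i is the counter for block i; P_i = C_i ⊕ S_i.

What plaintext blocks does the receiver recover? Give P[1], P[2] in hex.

P[1] = 4, P[2] = 3

Only C[1] changed, to 8. In CTR, a change in C_i flips the same bit in P_i only; the keystream is unaffected. Decrypting the received ciphertext:
P[1]: T = 7, S = E(K, T) = C; 8 ⊕ C = 4.
P[2]: T = 8, S = E(K, T) = F; C ⊕ F = 3.
Blocks that differ from the original plaintext: P[1].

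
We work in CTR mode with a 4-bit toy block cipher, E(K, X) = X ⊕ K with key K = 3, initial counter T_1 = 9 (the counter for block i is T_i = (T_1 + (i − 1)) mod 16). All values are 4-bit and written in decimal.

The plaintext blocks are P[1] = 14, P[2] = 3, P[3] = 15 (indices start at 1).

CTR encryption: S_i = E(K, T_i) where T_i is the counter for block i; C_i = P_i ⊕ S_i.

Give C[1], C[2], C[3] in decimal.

C[1]: T = 9, S = E(K, T) = 10; 14 ⊕ 10 = 4.
C[2]: T = 10, S = E(K, T) = 9; 3 ⊕ 9 = 10.
C[3]: T = 11, S = E(K, T) = 8; 15 ⊕ 8 = 7.

C[1] = 4, C[2] = 10, C[3] = 7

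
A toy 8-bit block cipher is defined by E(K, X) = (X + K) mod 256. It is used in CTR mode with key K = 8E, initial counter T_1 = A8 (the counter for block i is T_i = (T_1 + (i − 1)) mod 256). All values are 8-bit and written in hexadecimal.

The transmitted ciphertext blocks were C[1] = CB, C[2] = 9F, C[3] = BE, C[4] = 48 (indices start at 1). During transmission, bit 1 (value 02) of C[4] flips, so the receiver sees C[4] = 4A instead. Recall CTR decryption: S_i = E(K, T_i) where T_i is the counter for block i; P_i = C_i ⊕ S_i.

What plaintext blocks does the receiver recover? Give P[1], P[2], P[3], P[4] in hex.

Only C[4] changed, to 4A. In CTR, a change in C_i flips the same bit in P_i only; the keystream is unaffected. Decrypting the received ciphertext:
P[1]: T = A8, S = E(K, T) = 36; CB ⊕ 36 = FD.
P[2]: T = A9, S = E(K, T) = 37; 9F ⊕ 37 = A8.
P[3]: T = AA, S = E(K, T) = 38; BE ⊕ 38 = 86.
P[4]: T = AB, S = E(K, T) = 39; 4A ⊕ 39 = 73.
Blocks that differ from the original plaintext: P[4].

P[1] = FD, P[2] = A8, P[3] = 86, P[4] = 73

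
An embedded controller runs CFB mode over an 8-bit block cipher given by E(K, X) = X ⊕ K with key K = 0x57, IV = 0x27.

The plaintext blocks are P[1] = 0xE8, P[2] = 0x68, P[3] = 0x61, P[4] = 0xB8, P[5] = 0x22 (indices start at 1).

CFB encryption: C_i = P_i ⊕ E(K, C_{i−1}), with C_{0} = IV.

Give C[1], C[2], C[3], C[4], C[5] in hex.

C[1]: E(K, 0x27) = 0x70; 0xE8 ⊕ 0x70 = 0x98.
C[2]: E(K, 0x98) = 0xCF; 0x68 ⊕ 0xCF = 0xA7.
C[3]: E(K, 0xA7) = 0xF0; 0x61 ⊕ 0xF0 = 0x91.
C[4]: E(K, 0x91) = 0xC6; 0xB8 ⊕ 0xC6 = 0x7E.
C[5]: E(K, 0x7E) = 0x29; 0x22 ⊕ 0x29 = 0x0B.

C[1] = 0x98, C[2] = 0xA7, C[3] = 0x91, C[4] = 0x7E, C[5] = 0x0B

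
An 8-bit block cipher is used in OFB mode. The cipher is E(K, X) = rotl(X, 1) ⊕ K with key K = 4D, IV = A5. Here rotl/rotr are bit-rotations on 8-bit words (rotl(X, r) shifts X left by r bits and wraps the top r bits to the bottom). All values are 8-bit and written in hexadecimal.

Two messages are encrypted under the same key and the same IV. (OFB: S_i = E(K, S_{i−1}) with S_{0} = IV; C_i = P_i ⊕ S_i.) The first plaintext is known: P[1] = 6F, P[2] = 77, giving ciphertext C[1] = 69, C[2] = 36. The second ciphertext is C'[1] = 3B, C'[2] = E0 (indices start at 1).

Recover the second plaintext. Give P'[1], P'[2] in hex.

In OFB with a reused IV, both messages share the same keystream S_i, so C_i ⊕ C'_i = P_i ⊕ P'_i and thus P'_i = P_i ⊕ C_i ⊕ C'_i.
P'[1]: 6F ⊕ 69 ⊕ 3B = 3D.
P'[2]: 77 ⊕ 36 ⊕ E0 = A1.

P'[1] = 3D, P'[2] = A1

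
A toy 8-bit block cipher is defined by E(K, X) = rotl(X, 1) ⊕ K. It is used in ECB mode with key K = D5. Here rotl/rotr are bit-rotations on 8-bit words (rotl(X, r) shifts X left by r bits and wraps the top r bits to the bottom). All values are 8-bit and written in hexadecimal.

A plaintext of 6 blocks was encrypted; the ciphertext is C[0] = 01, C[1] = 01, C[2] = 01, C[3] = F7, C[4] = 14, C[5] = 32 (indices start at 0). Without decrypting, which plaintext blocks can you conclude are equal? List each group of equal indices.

ECB encrypts each block independently with the same key, so equal ciphertext blocks imply equal plaintext blocks.
C[0] = C[1] = C[2] = 01, so P[0] = P[1] = P[2].

P[0] = P[1] = P[2]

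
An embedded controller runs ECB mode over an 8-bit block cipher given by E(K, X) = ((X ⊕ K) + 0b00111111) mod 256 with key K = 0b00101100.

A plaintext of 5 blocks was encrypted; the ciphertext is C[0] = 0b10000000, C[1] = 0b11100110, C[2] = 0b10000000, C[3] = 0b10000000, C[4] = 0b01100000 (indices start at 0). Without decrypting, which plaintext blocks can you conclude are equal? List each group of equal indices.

P[0] = P[2] = P[3]

ECB encrypts each block independently with the same key, so equal ciphertext blocks imply equal plaintext blocks.
C[0] = C[2] = C[3] = 0b10000000, so P[0] = P[2] = P[3].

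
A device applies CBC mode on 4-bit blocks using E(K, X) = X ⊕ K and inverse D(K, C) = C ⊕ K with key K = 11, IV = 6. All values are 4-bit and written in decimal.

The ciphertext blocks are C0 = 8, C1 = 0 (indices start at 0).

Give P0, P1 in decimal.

P0 = 5, P1 = 3

CBC decryption: P_i = D(K, C_i) ⊕ C_{i−1}, with C_{−1} = IV.
P0: D(K, 8) = 3; 3 ⊕ 6 = 5.
P1: D(K, 0) = 11; 11 ⊕ 8 = 3.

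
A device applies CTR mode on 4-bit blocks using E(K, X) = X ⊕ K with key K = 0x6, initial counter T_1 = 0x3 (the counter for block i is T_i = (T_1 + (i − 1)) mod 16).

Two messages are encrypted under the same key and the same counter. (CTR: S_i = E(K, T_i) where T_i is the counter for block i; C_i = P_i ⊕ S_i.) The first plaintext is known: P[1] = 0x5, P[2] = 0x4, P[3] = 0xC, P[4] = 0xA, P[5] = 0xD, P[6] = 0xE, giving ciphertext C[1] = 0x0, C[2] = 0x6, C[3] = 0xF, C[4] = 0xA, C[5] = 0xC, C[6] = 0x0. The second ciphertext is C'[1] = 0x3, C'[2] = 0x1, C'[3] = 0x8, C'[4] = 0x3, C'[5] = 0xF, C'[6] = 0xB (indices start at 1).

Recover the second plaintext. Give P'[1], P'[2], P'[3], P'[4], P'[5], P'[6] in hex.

In CTR with a reused counter, both messages share the same keystream S_i, so C_i ⊕ C'_i = P_i ⊕ P'_i and thus P'_i = P_i ⊕ C_i ⊕ C'_i.
P'[1]: 0x5 ⊕ 0x0 ⊕ 0x3 = 0x6.
P'[2]: 0x4 ⊕ 0x6 ⊕ 0x1 = 0x3.
P'[3]: 0xC ⊕ 0xF ⊕ 0x8 = 0xB.
P'[4]: 0xA ⊕ 0xA ⊕ 0x3 = 0x3.
P'[5]: 0xD ⊕ 0xC ⊕ 0xF = 0xE.
P'[6]: 0xE ⊕ 0x0 ⊕ 0xB = 0x5.

P'[1] = 0x6, P'[2] = 0x3, P'[3] = 0xB, P'[4] = 0x3, P'[5] = 0xE, P'[6] = 0x5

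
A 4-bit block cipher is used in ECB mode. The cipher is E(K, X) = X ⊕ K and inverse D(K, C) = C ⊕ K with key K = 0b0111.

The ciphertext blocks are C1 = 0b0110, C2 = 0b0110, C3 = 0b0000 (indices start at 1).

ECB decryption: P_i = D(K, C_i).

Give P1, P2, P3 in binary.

P1 = 0b0001, P2 = 0b0001, P3 = 0b0111

P1: D(K, 0b0110) = 0b0001.
P2: D(K, 0b0110) = 0b0001.
P3: D(K, 0b0000) = 0b0111.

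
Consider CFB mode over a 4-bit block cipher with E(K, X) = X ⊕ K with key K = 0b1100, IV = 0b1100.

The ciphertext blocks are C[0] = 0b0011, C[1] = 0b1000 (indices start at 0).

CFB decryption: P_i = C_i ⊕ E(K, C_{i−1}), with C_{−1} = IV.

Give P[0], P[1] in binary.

P[0] = 0b0011, P[1] = 0b0111

P[0]: E(K, 0b1100) = 0b0000; 0b0011 ⊕ 0b0000 = 0b0011.
P[1]: E(K, 0b0011) = 0b1111; 0b1000 ⊕ 0b1111 = 0b0111.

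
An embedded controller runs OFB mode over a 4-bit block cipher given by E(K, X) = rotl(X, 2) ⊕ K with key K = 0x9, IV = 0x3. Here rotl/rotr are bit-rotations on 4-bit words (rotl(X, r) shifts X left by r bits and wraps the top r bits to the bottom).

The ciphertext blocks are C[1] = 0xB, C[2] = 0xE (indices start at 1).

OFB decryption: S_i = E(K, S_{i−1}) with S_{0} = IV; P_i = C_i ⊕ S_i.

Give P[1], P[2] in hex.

P[1]: S = E(K, 0x3) = 0x5; 0xB ⊕ 0x5 = 0xE.
P[2]: S = E(K, 0x5) = 0xC; 0xE ⊕ 0xC = 0x2.

P[1] = 0xE, P[2] = 0x2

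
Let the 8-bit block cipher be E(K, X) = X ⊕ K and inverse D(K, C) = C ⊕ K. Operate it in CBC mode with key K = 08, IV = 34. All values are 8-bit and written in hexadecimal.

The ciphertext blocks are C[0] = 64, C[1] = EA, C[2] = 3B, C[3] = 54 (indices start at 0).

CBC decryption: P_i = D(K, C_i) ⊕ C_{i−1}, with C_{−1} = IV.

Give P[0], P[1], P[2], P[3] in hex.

P[0]: D(K, 64) = 6C; 6C ⊕ 34 = 58.
P[1]: D(K, EA) = E2; E2 ⊕ 64 = 86.
P[2]: D(K, 3B) = 33; 33 ⊕ EA = D9.
P[3]: D(K, 54) = 5C; 5C ⊕ 3B = 67.

P[0] = 58, P[1] = 86, P[2] = D9, P[3] = 67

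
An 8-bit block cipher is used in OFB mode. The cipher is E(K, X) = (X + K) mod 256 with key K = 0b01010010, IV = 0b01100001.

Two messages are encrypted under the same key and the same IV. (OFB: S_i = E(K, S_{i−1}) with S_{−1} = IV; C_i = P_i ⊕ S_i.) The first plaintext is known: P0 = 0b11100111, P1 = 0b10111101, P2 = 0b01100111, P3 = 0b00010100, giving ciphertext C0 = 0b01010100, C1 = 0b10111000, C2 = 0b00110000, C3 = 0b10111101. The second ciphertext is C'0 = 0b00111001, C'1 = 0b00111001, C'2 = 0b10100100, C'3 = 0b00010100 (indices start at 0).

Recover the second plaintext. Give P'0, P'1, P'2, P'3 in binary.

P'0 = 0b10001010, P'1 = 0b00111100, P'2 = 0b11110011, P'3 = 0b10111101

In OFB with a reused IV, both messages share the same keystream S_i, so C_i ⊕ C'_i = P_i ⊕ P'_i and thus P'_i = P_i ⊕ C_i ⊕ C'_i.
P'0: 0b11100111 ⊕ 0b01010100 ⊕ 0b00111001 = 0b10001010.
P'1: 0b10111101 ⊕ 0b10111000 ⊕ 0b00111001 = 0b00111100.
P'2: 0b01100111 ⊕ 0b00110000 ⊕ 0b10100100 = 0b11110011.
P'3: 0b00010100 ⊕ 0b10111101 ⊕ 0b00010100 = 0b10111101.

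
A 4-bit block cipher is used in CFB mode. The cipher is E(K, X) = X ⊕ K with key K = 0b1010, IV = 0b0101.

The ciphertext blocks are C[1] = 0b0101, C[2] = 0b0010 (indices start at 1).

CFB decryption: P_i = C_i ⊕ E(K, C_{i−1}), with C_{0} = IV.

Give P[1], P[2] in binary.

P[1] = 0b1010, P[2] = 0b1101

P[1]: E(K, 0b0101) = 0b1111; 0b0101 ⊕ 0b1111 = 0b1010.
P[2]: E(K, 0b0101) = 0b1111; 0b0010 ⊕ 0b1111 = 0b1101.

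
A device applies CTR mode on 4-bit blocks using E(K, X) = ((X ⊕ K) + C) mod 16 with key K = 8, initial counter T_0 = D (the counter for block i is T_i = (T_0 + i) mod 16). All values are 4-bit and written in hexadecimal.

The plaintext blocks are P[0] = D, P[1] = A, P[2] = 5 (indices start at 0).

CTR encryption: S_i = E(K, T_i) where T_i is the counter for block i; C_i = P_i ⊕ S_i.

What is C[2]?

C[2] = 6

C[0]: T = D, S = E(K, T) = 1; D ⊕ 1 = C.
C[1]: T = E, S = E(K, T) = 2; A ⊕ 2 = 8.
C[2]: T = F, S = E(K, T) = 3; 5 ⊕ 3 = 6.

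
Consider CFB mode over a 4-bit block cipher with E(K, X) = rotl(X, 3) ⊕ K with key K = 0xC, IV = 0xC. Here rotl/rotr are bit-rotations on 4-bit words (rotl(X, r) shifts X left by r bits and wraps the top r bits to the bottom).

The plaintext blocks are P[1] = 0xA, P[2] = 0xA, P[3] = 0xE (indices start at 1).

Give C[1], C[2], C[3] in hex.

C[1] = 0x0, C[2] = 0x6, C[3] = 0x1

CFB encryption: C_i = P_i ⊕ E(K, C_{i−1}), with C_{0} = IV.
C[1]: E(K, 0xC) = 0xA; 0xA ⊕ 0xA = 0x0.
C[2]: E(K, 0x0) = 0xC; 0xA ⊕ 0xC = 0x6.
C[3]: E(K, 0x6) = 0xF; 0xE ⊕ 0xF = 0x1.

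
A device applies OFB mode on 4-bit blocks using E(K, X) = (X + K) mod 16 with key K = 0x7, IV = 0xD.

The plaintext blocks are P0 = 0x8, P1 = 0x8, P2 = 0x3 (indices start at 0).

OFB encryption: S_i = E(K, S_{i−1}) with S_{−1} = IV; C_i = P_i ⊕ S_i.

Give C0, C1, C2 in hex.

C0: S = E(K, 0xD) = 0x4; 0x8 ⊕ 0x4 = 0xC.
C1: S = E(K, 0x4) = 0xB; 0x8 ⊕ 0xB = 0x3.
C2: S = E(K, 0xB) = 0x2; 0x3 ⊕ 0x2 = 0x1.

C0 = 0xC, C1 = 0x3, C2 = 0x1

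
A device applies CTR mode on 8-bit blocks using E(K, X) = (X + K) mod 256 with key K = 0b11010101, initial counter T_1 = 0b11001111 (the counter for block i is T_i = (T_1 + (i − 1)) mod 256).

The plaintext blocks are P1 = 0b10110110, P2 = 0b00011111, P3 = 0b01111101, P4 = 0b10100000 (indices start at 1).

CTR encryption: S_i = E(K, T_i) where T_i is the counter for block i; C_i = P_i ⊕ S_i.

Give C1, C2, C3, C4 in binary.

C1: T = 0b11001111, S = E(K, T) = 0b10100100; 0b10110110 ⊕ 0b10100100 = 0b00010010.
C2: T = 0b11010000, S = E(K, T) = 0b10100101; 0b00011111 ⊕ 0b10100101 = 0b10111010.
C3: T = 0b11010001, S = E(K, T) = 0b10100110; 0b01111101 ⊕ 0b10100110 = 0b11011011.
C4: T = 0b11010010, S = E(K, T) = 0b10100111; 0b10100000 ⊕ 0b10100111 = 0b00000111.

C1 = 0b00010010, C2 = 0b10111010, C3 = 0b11011011, C4 = 0b00000111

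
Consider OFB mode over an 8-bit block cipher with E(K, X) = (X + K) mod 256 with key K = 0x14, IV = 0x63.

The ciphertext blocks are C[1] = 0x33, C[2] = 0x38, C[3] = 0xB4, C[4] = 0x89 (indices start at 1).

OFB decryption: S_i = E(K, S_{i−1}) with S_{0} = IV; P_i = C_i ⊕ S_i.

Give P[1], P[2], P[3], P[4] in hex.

P[1] = 0x44, P[2] = 0xB3, P[3] = 0x2B, P[4] = 0x3A

P[1]: S = E(K, 0x63) = 0x77; 0x33 ⊕ 0x77 = 0x44.
P[2]: S = E(K, 0x77) = 0x8B; 0x38 ⊕ 0x8B = 0xB3.
P[3]: S = E(K, 0x8B) = 0x9F; 0xB4 ⊕ 0x9F = 0x2B.
P[4]: S = E(K, 0x9F) = 0xB3; 0x89 ⊕ 0xB3 = 0x3A.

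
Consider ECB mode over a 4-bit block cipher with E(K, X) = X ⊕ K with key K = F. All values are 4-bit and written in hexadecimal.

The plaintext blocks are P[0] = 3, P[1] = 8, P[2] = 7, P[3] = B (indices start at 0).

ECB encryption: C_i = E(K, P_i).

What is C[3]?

C[3] = 4

C[3]: E(K, B) = 4.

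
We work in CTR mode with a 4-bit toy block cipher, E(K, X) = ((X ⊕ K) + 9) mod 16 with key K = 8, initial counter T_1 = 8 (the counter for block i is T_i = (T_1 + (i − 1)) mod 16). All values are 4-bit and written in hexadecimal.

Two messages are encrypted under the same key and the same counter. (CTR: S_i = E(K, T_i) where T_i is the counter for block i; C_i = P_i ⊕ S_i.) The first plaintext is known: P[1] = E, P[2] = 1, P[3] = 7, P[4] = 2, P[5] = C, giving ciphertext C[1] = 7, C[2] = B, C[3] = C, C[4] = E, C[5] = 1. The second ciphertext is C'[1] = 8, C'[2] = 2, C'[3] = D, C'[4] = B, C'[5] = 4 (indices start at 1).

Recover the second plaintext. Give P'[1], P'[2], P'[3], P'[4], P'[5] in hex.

In CTR with a reused counter, both messages share the same keystream S_i, so C_i ⊕ C'_i = P_i ⊕ P'_i and thus P'_i = P_i ⊕ C_i ⊕ C'_i.
P'[1]: E ⊕ 7 ⊕ 8 = 1.
P'[2]: 1 ⊕ B ⊕ 2 = 8.
P'[3]: 7 ⊕ C ⊕ D = 6.
P'[4]: 2 ⊕ E ⊕ B = 7.
P'[5]: C ⊕ 1 ⊕ 4 = 9.

P'[1] = 1, P'[2] = 8, P'[3] = 6, P'[4] = 7, P'[5] = 9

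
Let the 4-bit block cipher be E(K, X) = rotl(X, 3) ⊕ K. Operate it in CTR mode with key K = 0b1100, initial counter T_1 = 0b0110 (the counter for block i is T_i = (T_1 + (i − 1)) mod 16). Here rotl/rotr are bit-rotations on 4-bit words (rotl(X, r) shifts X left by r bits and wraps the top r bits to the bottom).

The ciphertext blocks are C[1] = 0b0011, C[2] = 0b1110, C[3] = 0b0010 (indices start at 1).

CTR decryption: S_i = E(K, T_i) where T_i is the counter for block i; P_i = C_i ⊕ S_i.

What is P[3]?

P[3] = 0b1010

P[3]: T = 0b1000, S = E(K, T) = 0b1000; 0b0010 ⊕ 0b1000 = 0b1010.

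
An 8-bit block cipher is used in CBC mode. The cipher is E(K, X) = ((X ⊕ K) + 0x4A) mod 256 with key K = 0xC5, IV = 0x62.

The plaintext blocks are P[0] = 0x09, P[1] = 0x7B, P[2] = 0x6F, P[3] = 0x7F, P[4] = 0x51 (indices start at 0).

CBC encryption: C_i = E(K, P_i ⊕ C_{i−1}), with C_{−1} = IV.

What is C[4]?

C[0]: P[0] ⊕ 0x62 = 0x6B; E(K, 0x6B) = 0xF8.
C[1]: P[1] ⊕ 0xF8 = 0x83; E(K, 0x83) = 0x90.
C[2]: P[2] ⊕ 0x90 = 0xFF; E(K, 0xFF) = 0x84.
C[3]: P[3] ⊕ 0x84 = 0xFB; E(K, 0xFB) = 0x88.
C[4]: P[4] ⊕ 0x88 = 0xD9; E(K, 0xD9) = 0x66.

C[4] = 0x66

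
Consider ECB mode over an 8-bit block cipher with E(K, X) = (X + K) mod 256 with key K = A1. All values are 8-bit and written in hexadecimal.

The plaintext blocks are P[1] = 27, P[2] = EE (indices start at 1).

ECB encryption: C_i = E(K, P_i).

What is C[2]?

C[2] = 8F

C[2]: E(K, EE) = 8F.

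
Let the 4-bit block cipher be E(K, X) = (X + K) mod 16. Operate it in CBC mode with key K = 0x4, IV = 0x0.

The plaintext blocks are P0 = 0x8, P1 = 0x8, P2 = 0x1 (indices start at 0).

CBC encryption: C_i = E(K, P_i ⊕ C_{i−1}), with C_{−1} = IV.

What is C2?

C2 = 0xD

C0: P0 ⊕ 0x0 = 0x8; E(K, 0x8) = 0xC.
C1: P1 ⊕ 0xC = 0x4; E(K, 0x4) = 0x8.
C2: P2 ⊕ 0x8 = 0x9; E(K, 0x9) = 0xD.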